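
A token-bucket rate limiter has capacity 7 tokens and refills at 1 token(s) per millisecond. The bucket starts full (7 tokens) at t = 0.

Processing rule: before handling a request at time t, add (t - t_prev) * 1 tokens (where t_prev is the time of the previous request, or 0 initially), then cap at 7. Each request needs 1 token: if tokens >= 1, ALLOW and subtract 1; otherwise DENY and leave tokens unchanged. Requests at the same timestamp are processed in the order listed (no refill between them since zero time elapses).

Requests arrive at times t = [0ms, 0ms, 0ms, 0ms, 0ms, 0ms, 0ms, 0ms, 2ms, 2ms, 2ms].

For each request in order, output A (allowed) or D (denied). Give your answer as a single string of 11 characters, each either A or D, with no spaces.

Simulating step by step:
  req#1 t=0ms: ALLOW
  req#2 t=0ms: ALLOW
  req#3 t=0ms: ALLOW
  req#4 t=0ms: ALLOW
  req#5 t=0ms: ALLOW
  req#6 t=0ms: ALLOW
  req#7 t=0ms: ALLOW
  req#8 t=0ms: DENY
  req#9 t=2ms: ALLOW
  req#10 t=2ms: ALLOW
  req#11 t=2ms: DENY

Answer: AAAAAAADAAD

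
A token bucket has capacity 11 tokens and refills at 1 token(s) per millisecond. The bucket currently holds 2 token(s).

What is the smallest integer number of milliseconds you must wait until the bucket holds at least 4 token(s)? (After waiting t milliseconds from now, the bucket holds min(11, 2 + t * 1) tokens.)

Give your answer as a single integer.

Need 2 + t * 1 >= 4, so t >= 2/1.
Smallest integer t = ceil(2/1) = 2.

Answer: 2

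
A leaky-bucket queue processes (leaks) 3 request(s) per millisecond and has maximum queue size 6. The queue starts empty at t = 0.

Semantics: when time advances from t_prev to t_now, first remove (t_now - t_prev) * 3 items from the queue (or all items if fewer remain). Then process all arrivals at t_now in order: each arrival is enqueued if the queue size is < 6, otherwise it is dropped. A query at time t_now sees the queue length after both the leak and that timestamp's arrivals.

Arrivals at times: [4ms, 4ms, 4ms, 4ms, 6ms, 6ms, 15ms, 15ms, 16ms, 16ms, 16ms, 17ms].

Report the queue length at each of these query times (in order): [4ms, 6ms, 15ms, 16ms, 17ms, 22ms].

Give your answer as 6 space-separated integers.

Answer: 4 2 2 3 1 0

Derivation:
Queue lengths at query times:
  query t=4ms: backlog = 4
  query t=6ms: backlog = 2
  query t=15ms: backlog = 2
  query t=16ms: backlog = 3
  query t=17ms: backlog = 1
  query t=22ms: backlog = 0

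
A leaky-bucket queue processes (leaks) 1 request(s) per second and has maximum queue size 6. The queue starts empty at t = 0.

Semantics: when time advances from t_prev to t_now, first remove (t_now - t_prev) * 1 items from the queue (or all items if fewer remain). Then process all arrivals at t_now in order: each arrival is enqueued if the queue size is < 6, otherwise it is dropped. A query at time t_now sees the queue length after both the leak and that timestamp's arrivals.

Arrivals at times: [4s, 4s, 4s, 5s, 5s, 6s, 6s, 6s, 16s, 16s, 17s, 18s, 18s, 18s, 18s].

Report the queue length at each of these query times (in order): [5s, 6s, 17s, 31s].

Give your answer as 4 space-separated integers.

Answer: 4 6 2 0

Derivation:
Queue lengths at query times:
  query t=5s: backlog = 4
  query t=6s: backlog = 6
  query t=17s: backlog = 2
  query t=31s: backlog = 0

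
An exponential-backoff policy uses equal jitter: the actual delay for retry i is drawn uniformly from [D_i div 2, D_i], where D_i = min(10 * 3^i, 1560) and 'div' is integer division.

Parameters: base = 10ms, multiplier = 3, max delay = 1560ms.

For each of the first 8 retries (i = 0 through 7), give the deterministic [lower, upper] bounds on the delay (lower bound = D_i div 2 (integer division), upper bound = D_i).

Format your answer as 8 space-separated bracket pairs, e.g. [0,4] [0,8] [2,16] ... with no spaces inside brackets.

Answer: [5,10] [15,30] [45,90] [135,270] [405,810] [780,1560] [780,1560] [780,1560]

Derivation:
Computing bounds per retry:
  i=0: D_i=min(10*3^0,1560)=10, bounds=[5,10]
  i=1: D_i=min(10*3^1,1560)=30, bounds=[15,30]
  i=2: D_i=min(10*3^2,1560)=90, bounds=[45,90]
  i=3: D_i=min(10*3^3,1560)=270, bounds=[135,270]
  i=4: D_i=min(10*3^4,1560)=810, bounds=[405,810]
  i=5: D_i=min(10*3^5,1560)=1560, bounds=[780,1560]
  i=6: D_i=min(10*3^6,1560)=1560, bounds=[780,1560]
  i=7: D_i=min(10*3^7,1560)=1560, bounds=[780,1560]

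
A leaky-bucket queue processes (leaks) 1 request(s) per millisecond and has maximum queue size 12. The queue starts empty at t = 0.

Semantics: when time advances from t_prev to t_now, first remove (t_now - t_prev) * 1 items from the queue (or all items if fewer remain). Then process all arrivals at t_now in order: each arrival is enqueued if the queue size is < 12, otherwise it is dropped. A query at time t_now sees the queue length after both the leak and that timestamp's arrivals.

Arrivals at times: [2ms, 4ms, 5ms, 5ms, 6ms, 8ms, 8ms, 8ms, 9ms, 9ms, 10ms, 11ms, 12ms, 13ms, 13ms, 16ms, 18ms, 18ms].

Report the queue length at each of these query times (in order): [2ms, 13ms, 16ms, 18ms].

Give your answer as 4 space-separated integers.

Answer: 1 5 3 3

Derivation:
Queue lengths at query times:
  query t=2ms: backlog = 1
  query t=13ms: backlog = 5
  query t=16ms: backlog = 3
  query t=18ms: backlog = 3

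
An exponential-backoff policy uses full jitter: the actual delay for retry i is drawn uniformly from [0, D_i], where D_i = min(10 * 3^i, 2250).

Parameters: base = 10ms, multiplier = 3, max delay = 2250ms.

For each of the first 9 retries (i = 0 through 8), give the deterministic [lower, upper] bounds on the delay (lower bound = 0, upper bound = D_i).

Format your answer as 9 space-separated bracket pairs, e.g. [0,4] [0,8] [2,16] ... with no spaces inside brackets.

Computing bounds per retry:
  i=0: D_i=min(10*3^0,2250)=10, bounds=[0,10]
  i=1: D_i=min(10*3^1,2250)=30, bounds=[0,30]
  i=2: D_i=min(10*3^2,2250)=90, bounds=[0,90]
  i=3: D_i=min(10*3^3,2250)=270, bounds=[0,270]
  i=4: D_i=min(10*3^4,2250)=810, bounds=[0,810]
  i=5: D_i=min(10*3^5,2250)=2250, bounds=[0,2250]
  i=6: D_i=min(10*3^6,2250)=2250, bounds=[0,2250]
  i=7: D_i=min(10*3^7,2250)=2250, bounds=[0,2250]
  i=8: D_i=min(10*3^8,2250)=2250, bounds=[0,2250]

Answer: [0,10] [0,30] [0,90] [0,270] [0,810] [0,2250] [0,2250] [0,2250] [0,2250]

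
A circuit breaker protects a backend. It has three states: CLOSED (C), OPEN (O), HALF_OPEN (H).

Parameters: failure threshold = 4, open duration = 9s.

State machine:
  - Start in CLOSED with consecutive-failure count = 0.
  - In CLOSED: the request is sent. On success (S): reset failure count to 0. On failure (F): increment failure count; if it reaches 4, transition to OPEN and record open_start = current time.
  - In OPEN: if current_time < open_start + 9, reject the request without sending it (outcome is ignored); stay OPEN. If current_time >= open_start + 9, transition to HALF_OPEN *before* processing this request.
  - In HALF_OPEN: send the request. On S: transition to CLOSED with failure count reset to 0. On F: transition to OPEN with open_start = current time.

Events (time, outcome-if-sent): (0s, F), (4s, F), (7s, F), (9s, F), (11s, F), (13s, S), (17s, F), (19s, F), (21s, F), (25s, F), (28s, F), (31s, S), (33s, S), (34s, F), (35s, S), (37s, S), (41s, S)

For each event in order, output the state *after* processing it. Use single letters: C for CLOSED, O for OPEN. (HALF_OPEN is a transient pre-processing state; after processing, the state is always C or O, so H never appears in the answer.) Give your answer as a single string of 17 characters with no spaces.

Answer: CCCOOOOOOOOOOOOCC

Derivation:
State after each event:
  event#1 t=0s outcome=F: state=CLOSED
  event#2 t=4s outcome=F: state=CLOSED
  event#3 t=7s outcome=F: state=CLOSED
  event#4 t=9s outcome=F: state=OPEN
  event#5 t=11s outcome=F: state=OPEN
  event#6 t=13s outcome=S: state=OPEN
  event#7 t=17s outcome=F: state=OPEN
  event#8 t=19s outcome=F: state=OPEN
  event#9 t=21s outcome=F: state=OPEN
  event#10 t=25s outcome=F: state=OPEN
  event#11 t=28s outcome=F: state=OPEN
  event#12 t=31s outcome=S: state=OPEN
  event#13 t=33s outcome=S: state=OPEN
  event#14 t=34s outcome=F: state=OPEN
  event#15 t=35s outcome=S: state=OPEN
  event#16 t=37s outcome=S: state=CLOSED
  event#17 t=41s outcome=S: state=CLOSED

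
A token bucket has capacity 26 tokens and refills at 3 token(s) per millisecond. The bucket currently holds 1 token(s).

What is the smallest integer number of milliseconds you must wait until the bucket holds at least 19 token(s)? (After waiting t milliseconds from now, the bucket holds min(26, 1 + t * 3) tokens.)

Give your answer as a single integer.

Answer: 6

Derivation:
Need 1 + t * 3 >= 19, so t >= 18/3.
Smallest integer t = ceil(18/3) = 6.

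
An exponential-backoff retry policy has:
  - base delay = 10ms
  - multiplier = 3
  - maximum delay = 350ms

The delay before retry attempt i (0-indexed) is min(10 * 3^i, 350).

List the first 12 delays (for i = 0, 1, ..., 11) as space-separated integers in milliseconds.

Answer: 10 30 90 270 350 350 350 350 350 350 350 350

Derivation:
Computing each delay:
  i=0: min(10*3^0, 350) = 10
  i=1: min(10*3^1, 350) = 30
  i=2: min(10*3^2, 350) = 90
  i=3: min(10*3^3, 350) = 270
  i=4: min(10*3^4, 350) = 350
  i=5: min(10*3^5, 350) = 350
  i=6: min(10*3^6, 350) = 350
  i=7: min(10*3^7, 350) = 350
  i=8: min(10*3^8, 350) = 350
  i=9: min(10*3^9, 350) = 350
  i=10: min(10*3^10, 350) = 350
  i=11: min(10*3^11, 350) = 350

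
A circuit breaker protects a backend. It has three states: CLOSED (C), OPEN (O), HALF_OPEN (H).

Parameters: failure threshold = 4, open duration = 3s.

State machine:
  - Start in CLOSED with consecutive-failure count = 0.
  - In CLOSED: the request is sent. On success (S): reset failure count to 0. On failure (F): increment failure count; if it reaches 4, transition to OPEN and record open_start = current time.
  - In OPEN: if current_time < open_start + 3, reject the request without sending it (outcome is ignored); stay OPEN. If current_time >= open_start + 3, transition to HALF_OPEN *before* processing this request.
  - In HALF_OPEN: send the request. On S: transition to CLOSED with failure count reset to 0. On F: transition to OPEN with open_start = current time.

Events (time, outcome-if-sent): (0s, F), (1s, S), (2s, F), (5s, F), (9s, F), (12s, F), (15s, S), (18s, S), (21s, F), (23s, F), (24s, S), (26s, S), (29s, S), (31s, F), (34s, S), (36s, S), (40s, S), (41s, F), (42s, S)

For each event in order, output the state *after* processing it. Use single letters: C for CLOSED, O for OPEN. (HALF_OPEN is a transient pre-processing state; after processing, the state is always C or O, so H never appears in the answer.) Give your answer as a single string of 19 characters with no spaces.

State after each event:
  event#1 t=0s outcome=F: state=CLOSED
  event#2 t=1s outcome=S: state=CLOSED
  event#3 t=2s outcome=F: state=CLOSED
  event#4 t=5s outcome=F: state=CLOSED
  event#5 t=9s outcome=F: state=CLOSED
  event#6 t=12s outcome=F: state=OPEN
  event#7 t=15s outcome=S: state=CLOSED
  event#8 t=18s outcome=S: state=CLOSED
  event#9 t=21s outcome=F: state=CLOSED
  event#10 t=23s outcome=F: state=CLOSED
  event#11 t=24s outcome=S: state=CLOSED
  event#12 t=26s outcome=S: state=CLOSED
  event#13 t=29s outcome=S: state=CLOSED
  event#14 t=31s outcome=F: state=CLOSED
  event#15 t=34s outcome=S: state=CLOSED
  event#16 t=36s outcome=S: state=CLOSED
  event#17 t=40s outcome=S: state=CLOSED
  event#18 t=41s outcome=F: state=CLOSED
  event#19 t=42s outcome=S: state=CLOSED

Answer: CCCCCOCCCCCCCCCCCCC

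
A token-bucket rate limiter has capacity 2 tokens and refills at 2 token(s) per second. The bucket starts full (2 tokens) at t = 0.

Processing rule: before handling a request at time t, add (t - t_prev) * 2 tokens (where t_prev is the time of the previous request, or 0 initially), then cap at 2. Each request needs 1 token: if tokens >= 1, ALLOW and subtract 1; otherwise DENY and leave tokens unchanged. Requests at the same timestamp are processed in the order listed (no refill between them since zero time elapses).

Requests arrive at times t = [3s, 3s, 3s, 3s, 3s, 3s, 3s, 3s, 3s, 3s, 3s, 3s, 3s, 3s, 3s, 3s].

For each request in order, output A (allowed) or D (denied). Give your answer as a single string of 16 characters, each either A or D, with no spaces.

Answer: AADDDDDDDDDDDDDD

Derivation:
Simulating step by step:
  req#1 t=3s: ALLOW
  req#2 t=3s: ALLOW
  req#3 t=3s: DENY
  req#4 t=3s: DENY
  req#5 t=3s: DENY
  req#6 t=3s: DENY
  req#7 t=3s: DENY
  req#8 t=3s: DENY
  req#9 t=3s: DENY
  req#10 t=3s: DENY
  req#11 t=3s: DENY
  req#12 t=3s: DENY
  req#13 t=3s: DENY
  req#14 t=3s: DENY
  req#15 t=3s: DENY
  req#16 t=3s: DENY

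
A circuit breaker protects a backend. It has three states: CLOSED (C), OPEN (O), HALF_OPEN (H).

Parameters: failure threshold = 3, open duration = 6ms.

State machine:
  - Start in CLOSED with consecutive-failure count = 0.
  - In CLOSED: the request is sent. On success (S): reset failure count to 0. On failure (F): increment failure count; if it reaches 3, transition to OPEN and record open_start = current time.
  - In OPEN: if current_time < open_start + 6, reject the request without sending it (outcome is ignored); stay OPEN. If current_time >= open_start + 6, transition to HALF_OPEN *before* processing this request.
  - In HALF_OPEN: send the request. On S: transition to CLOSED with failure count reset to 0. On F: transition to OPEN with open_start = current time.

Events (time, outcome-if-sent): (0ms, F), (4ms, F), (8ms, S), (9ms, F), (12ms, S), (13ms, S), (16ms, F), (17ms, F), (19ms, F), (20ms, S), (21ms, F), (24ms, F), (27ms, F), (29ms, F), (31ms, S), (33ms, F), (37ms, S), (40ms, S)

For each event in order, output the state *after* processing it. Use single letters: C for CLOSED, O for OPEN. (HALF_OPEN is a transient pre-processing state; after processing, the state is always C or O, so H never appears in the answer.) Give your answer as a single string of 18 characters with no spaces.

State after each event:
  event#1 t=0ms outcome=F: state=CLOSED
  event#2 t=4ms outcome=F: state=CLOSED
  event#3 t=8ms outcome=S: state=CLOSED
  event#4 t=9ms outcome=F: state=CLOSED
  event#5 t=12ms outcome=S: state=CLOSED
  event#6 t=13ms outcome=S: state=CLOSED
  event#7 t=16ms outcome=F: state=CLOSED
  event#8 t=17ms outcome=F: state=CLOSED
  event#9 t=19ms outcome=F: state=OPEN
  event#10 t=20ms outcome=S: state=OPEN
  event#11 t=21ms outcome=F: state=OPEN
  event#12 t=24ms outcome=F: state=OPEN
  event#13 t=27ms outcome=F: state=OPEN
  event#14 t=29ms outcome=F: state=OPEN
  event#15 t=31ms outcome=S: state=OPEN
  event#16 t=33ms outcome=F: state=OPEN
  event#17 t=37ms outcome=S: state=OPEN
  event#18 t=40ms outcome=S: state=CLOSED

Answer: CCCCCCCCOOOOOOOOOC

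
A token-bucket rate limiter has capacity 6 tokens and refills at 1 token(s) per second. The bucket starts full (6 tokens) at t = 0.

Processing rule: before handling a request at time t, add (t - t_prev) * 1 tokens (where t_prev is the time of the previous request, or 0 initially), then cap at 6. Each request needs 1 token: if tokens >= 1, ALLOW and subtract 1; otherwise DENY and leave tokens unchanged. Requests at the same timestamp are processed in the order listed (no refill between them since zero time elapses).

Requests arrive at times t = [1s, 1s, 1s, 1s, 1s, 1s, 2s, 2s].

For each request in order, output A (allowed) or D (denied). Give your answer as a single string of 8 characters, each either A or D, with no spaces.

Simulating step by step:
  req#1 t=1s: ALLOW
  req#2 t=1s: ALLOW
  req#3 t=1s: ALLOW
  req#4 t=1s: ALLOW
  req#5 t=1s: ALLOW
  req#6 t=1s: ALLOW
  req#7 t=2s: ALLOW
  req#8 t=2s: DENY

Answer: AAAAAAAD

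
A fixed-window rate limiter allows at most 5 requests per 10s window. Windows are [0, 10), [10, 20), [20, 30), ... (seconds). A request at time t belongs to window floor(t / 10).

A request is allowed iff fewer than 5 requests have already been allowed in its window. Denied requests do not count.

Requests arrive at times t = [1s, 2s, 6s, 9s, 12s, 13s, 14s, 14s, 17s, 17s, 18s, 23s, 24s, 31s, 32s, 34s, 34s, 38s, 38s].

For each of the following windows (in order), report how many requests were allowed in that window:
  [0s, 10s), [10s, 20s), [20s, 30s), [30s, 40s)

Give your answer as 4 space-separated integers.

Answer: 4 5 2 5

Derivation:
Processing requests:
  req#1 t=1s (window 0): ALLOW
  req#2 t=2s (window 0): ALLOW
  req#3 t=6s (window 0): ALLOW
  req#4 t=9s (window 0): ALLOW
  req#5 t=12s (window 1): ALLOW
  req#6 t=13s (window 1): ALLOW
  req#7 t=14s (window 1): ALLOW
  req#8 t=14s (window 1): ALLOW
  req#9 t=17s (window 1): ALLOW
  req#10 t=17s (window 1): DENY
  req#11 t=18s (window 1): DENY
  req#12 t=23s (window 2): ALLOW
  req#13 t=24s (window 2): ALLOW
  req#14 t=31s (window 3): ALLOW
  req#15 t=32s (window 3): ALLOW
  req#16 t=34s (window 3): ALLOW
  req#17 t=34s (window 3): ALLOW
  req#18 t=38s (window 3): ALLOW
  req#19 t=38s (window 3): DENY

Allowed counts by window: 4 5 2 5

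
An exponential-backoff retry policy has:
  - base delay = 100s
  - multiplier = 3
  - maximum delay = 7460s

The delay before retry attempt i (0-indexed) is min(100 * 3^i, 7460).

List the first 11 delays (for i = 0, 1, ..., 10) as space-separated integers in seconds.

Computing each delay:
  i=0: min(100*3^0, 7460) = 100
  i=1: min(100*3^1, 7460) = 300
  i=2: min(100*3^2, 7460) = 900
  i=3: min(100*3^3, 7460) = 2700
  i=4: min(100*3^4, 7460) = 7460
  i=5: min(100*3^5, 7460) = 7460
  i=6: min(100*3^6, 7460) = 7460
  i=7: min(100*3^7, 7460) = 7460
  i=8: min(100*3^8, 7460) = 7460
  i=9: min(100*3^9, 7460) = 7460
  i=10: min(100*3^10, 7460) = 7460

Answer: 100 300 900 2700 7460 7460 7460 7460 7460 7460 7460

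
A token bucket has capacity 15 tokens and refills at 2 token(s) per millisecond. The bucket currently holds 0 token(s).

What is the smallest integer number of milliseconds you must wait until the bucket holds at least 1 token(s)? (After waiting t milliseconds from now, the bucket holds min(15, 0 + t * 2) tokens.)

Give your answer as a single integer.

Answer: 1

Derivation:
Need 0 + t * 2 >= 1, so t >= 1/2.
Smallest integer t = ceil(1/2) = 1.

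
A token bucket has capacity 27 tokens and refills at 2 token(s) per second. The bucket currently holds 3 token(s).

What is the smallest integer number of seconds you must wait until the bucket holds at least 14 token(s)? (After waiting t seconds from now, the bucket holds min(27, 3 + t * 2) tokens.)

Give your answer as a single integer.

Answer: 6

Derivation:
Need 3 + t * 2 >= 14, so t >= 11/2.
Smallest integer t = ceil(11/2) = 6.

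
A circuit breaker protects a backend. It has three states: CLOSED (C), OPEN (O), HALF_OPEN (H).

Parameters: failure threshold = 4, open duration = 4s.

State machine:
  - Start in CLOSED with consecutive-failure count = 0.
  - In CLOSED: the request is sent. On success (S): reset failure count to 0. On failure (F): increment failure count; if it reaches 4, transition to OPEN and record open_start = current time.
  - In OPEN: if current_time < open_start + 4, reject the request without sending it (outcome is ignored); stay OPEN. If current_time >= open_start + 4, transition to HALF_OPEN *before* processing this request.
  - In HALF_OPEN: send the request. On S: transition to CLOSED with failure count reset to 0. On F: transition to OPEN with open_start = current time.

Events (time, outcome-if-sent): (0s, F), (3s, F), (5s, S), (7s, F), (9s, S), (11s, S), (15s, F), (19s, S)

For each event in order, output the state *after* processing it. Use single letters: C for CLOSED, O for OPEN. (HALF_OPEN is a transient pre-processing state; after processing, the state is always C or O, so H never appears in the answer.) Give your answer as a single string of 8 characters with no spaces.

State after each event:
  event#1 t=0s outcome=F: state=CLOSED
  event#2 t=3s outcome=F: state=CLOSED
  event#3 t=5s outcome=S: state=CLOSED
  event#4 t=7s outcome=F: state=CLOSED
  event#5 t=9s outcome=S: state=CLOSED
  event#6 t=11s outcome=S: state=CLOSED
  event#7 t=15s outcome=F: state=CLOSED
  event#8 t=19s outcome=S: state=CLOSED

Answer: CCCCCCCC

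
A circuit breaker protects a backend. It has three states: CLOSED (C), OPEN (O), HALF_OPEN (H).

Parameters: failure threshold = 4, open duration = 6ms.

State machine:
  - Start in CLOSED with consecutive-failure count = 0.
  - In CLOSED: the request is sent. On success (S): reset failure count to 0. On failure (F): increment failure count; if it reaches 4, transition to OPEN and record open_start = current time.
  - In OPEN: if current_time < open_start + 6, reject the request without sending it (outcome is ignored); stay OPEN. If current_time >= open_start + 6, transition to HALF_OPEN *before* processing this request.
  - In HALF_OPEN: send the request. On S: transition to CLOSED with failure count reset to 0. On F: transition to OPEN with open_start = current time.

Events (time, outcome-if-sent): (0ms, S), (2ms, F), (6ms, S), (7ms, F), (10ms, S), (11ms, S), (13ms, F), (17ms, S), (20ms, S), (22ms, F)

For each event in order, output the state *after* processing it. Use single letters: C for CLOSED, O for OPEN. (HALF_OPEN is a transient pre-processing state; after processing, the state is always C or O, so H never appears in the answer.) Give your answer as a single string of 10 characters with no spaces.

State after each event:
  event#1 t=0ms outcome=S: state=CLOSED
  event#2 t=2ms outcome=F: state=CLOSED
  event#3 t=6ms outcome=S: state=CLOSED
  event#4 t=7ms outcome=F: state=CLOSED
  event#5 t=10ms outcome=S: state=CLOSED
  event#6 t=11ms outcome=S: state=CLOSED
  event#7 t=13ms outcome=F: state=CLOSED
  event#8 t=17ms outcome=S: state=CLOSED
  event#9 t=20ms outcome=S: state=CLOSED
  event#10 t=22ms outcome=F: state=CLOSED

Answer: CCCCCCCCCC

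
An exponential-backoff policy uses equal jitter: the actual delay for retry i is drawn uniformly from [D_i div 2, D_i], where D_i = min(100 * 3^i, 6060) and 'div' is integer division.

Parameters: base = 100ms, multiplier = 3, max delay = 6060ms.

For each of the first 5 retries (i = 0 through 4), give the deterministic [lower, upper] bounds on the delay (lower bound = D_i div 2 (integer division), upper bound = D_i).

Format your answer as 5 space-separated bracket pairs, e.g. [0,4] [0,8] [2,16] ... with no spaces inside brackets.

Answer: [50,100] [150,300] [450,900] [1350,2700] [3030,6060]

Derivation:
Computing bounds per retry:
  i=0: D_i=min(100*3^0,6060)=100, bounds=[50,100]
  i=1: D_i=min(100*3^1,6060)=300, bounds=[150,300]
  i=2: D_i=min(100*3^2,6060)=900, bounds=[450,900]
  i=3: D_i=min(100*3^3,6060)=2700, bounds=[1350,2700]
  i=4: D_i=min(100*3^4,6060)=6060, bounds=[3030,6060]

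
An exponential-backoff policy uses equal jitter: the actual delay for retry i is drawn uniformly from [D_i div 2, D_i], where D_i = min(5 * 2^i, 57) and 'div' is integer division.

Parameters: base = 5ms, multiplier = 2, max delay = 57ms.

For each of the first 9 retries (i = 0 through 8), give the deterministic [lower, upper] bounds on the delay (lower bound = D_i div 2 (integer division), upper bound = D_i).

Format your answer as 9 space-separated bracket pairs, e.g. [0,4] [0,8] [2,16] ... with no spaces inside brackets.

Computing bounds per retry:
  i=0: D_i=min(5*2^0,57)=5, bounds=[2,5]
  i=1: D_i=min(5*2^1,57)=10, bounds=[5,10]
  i=2: D_i=min(5*2^2,57)=20, bounds=[10,20]
  i=3: D_i=min(5*2^3,57)=40, bounds=[20,40]
  i=4: D_i=min(5*2^4,57)=57, bounds=[28,57]
  i=5: D_i=min(5*2^5,57)=57, bounds=[28,57]
  i=6: D_i=min(5*2^6,57)=57, bounds=[28,57]
  i=7: D_i=min(5*2^7,57)=57, bounds=[28,57]
  i=8: D_i=min(5*2^8,57)=57, bounds=[28,57]

Answer: [2,5] [5,10] [10,20] [20,40] [28,57] [28,57] [28,57] [28,57] [28,57]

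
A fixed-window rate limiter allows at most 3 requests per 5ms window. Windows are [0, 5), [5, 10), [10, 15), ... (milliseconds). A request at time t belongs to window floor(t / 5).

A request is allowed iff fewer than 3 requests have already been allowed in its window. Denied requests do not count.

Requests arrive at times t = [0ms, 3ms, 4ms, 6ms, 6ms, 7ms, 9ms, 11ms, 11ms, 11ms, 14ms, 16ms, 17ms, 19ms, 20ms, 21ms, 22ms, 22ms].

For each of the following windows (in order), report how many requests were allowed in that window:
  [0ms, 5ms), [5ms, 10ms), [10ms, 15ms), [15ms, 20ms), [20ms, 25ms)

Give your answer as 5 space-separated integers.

Answer: 3 3 3 3 3

Derivation:
Processing requests:
  req#1 t=0ms (window 0): ALLOW
  req#2 t=3ms (window 0): ALLOW
  req#3 t=4ms (window 0): ALLOW
  req#4 t=6ms (window 1): ALLOW
  req#5 t=6ms (window 1): ALLOW
  req#6 t=7ms (window 1): ALLOW
  req#7 t=9ms (window 1): DENY
  req#8 t=11ms (window 2): ALLOW
  req#9 t=11ms (window 2): ALLOW
  req#10 t=11ms (window 2): ALLOW
  req#11 t=14ms (window 2): DENY
  req#12 t=16ms (window 3): ALLOW
  req#13 t=17ms (window 3): ALLOW
  req#14 t=19ms (window 3): ALLOW
  req#15 t=20ms (window 4): ALLOW
  req#16 t=21ms (window 4): ALLOW
  req#17 t=22ms (window 4): ALLOW
  req#18 t=22ms (window 4): DENY

Allowed counts by window: 3 3 3 3 3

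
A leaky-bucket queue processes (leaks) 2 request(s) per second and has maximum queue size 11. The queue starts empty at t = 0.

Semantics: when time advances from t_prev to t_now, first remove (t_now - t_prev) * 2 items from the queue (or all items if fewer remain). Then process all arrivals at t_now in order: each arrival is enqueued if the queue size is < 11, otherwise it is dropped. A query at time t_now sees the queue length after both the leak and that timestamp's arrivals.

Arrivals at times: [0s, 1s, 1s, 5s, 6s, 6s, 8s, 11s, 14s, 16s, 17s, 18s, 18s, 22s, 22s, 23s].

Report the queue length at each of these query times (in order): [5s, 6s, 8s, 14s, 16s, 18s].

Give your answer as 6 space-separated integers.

Answer: 1 2 1 1 1 2

Derivation:
Queue lengths at query times:
  query t=5s: backlog = 1
  query t=6s: backlog = 2
  query t=8s: backlog = 1
  query t=14s: backlog = 1
  query t=16s: backlog = 1
  query t=18s: backlog = 2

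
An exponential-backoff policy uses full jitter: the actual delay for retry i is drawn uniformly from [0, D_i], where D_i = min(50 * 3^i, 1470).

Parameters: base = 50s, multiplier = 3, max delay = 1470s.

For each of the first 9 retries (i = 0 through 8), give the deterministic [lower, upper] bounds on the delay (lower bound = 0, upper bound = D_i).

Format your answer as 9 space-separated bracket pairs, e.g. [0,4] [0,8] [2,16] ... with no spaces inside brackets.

Computing bounds per retry:
  i=0: D_i=min(50*3^0,1470)=50, bounds=[0,50]
  i=1: D_i=min(50*3^1,1470)=150, bounds=[0,150]
  i=2: D_i=min(50*3^2,1470)=450, bounds=[0,450]
  i=3: D_i=min(50*3^3,1470)=1350, bounds=[0,1350]
  i=4: D_i=min(50*3^4,1470)=1470, bounds=[0,1470]
  i=5: D_i=min(50*3^5,1470)=1470, bounds=[0,1470]
  i=6: D_i=min(50*3^6,1470)=1470, bounds=[0,1470]
  i=7: D_i=min(50*3^7,1470)=1470, bounds=[0,1470]
  i=8: D_i=min(50*3^8,1470)=1470, bounds=[0,1470]

Answer: [0,50] [0,150] [0,450] [0,1350] [0,1470] [0,1470] [0,1470] [0,1470] [0,1470]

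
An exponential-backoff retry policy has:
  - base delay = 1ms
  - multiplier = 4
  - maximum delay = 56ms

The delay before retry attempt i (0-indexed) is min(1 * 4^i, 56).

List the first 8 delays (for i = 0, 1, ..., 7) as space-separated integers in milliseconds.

Answer: 1 4 16 56 56 56 56 56

Derivation:
Computing each delay:
  i=0: min(1*4^0, 56) = 1
  i=1: min(1*4^1, 56) = 4
  i=2: min(1*4^2, 56) = 16
  i=3: min(1*4^3, 56) = 56
  i=4: min(1*4^4, 56) = 56
  i=5: min(1*4^5, 56) = 56
  i=6: min(1*4^6, 56) = 56
  i=7: min(1*4^7, 56) = 56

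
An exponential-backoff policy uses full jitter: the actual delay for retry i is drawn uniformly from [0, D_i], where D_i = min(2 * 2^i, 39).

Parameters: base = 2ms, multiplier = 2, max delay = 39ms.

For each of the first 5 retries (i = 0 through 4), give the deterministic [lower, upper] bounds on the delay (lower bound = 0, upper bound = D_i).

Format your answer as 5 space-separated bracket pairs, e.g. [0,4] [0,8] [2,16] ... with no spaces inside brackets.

Answer: [0,2] [0,4] [0,8] [0,16] [0,32]

Derivation:
Computing bounds per retry:
  i=0: D_i=min(2*2^0,39)=2, bounds=[0,2]
  i=1: D_i=min(2*2^1,39)=4, bounds=[0,4]
  i=2: D_i=min(2*2^2,39)=8, bounds=[0,8]
  i=3: D_i=min(2*2^3,39)=16, bounds=[0,16]
  i=4: D_i=min(2*2^4,39)=32, bounds=[0,32]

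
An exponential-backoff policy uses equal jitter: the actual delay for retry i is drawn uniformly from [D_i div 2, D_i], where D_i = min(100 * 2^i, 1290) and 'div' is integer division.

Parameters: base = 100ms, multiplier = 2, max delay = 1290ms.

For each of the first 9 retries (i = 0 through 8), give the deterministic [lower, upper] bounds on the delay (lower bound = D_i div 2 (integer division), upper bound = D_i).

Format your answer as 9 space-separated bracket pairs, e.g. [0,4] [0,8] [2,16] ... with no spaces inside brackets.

Answer: [50,100] [100,200] [200,400] [400,800] [645,1290] [645,1290] [645,1290] [645,1290] [645,1290]

Derivation:
Computing bounds per retry:
  i=0: D_i=min(100*2^0,1290)=100, bounds=[50,100]
  i=1: D_i=min(100*2^1,1290)=200, bounds=[100,200]
  i=2: D_i=min(100*2^2,1290)=400, bounds=[200,400]
  i=3: D_i=min(100*2^3,1290)=800, bounds=[400,800]
  i=4: D_i=min(100*2^4,1290)=1290, bounds=[645,1290]
  i=5: D_i=min(100*2^5,1290)=1290, bounds=[645,1290]
  i=6: D_i=min(100*2^6,1290)=1290, bounds=[645,1290]
  i=7: D_i=min(100*2^7,1290)=1290, bounds=[645,1290]
  i=8: D_i=min(100*2^8,1290)=1290, bounds=[645,1290]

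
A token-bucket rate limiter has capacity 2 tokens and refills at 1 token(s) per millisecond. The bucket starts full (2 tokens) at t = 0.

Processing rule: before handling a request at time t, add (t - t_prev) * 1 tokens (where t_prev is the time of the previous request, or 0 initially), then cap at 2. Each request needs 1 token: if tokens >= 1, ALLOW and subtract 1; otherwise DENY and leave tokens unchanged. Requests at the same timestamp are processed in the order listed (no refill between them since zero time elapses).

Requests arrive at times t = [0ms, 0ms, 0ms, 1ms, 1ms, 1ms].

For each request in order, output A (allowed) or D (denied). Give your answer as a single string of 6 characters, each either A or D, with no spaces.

Answer: AADADD

Derivation:
Simulating step by step:
  req#1 t=0ms: ALLOW
  req#2 t=0ms: ALLOW
  req#3 t=0ms: DENY
  req#4 t=1ms: ALLOW
  req#5 t=1ms: DENY
  req#6 t=1ms: DENY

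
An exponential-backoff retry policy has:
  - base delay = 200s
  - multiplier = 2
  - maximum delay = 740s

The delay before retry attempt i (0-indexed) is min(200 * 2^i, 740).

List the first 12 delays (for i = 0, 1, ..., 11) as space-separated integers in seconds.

Answer: 200 400 740 740 740 740 740 740 740 740 740 740

Derivation:
Computing each delay:
  i=0: min(200*2^0, 740) = 200
  i=1: min(200*2^1, 740) = 400
  i=2: min(200*2^2, 740) = 740
  i=3: min(200*2^3, 740) = 740
  i=4: min(200*2^4, 740) = 740
  i=5: min(200*2^5, 740) = 740
  i=6: min(200*2^6, 740) = 740
  i=7: min(200*2^7, 740) = 740
  i=8: min(200*2^8, 740) = 740
  i=9: min(200*2^9, 740) = 740
  i=10: min(200*2^10, 740) = 740
  i=11: min(200*2^11, 740) = 740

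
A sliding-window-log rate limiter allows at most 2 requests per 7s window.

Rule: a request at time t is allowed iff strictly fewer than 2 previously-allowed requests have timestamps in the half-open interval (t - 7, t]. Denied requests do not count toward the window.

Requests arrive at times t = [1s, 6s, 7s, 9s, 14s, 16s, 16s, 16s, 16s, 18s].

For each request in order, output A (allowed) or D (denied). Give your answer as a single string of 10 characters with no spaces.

Tracking allowed requests in the window:
  req#1 t=1s: ALLOW
  req#2 t=6s: ALLOW
  req#3 t=7s: DENY
  req#4 t=9s: ALLOW
  req#5 t=14s: ALLOW
  req#6 t=16s: ALLOW
  req#7 t=16s: DENY
  req#8 t=16s: DENY
  req#9 t=16s: DENY
  req#10 t=18s: DENY

Answer: AADAAADDDD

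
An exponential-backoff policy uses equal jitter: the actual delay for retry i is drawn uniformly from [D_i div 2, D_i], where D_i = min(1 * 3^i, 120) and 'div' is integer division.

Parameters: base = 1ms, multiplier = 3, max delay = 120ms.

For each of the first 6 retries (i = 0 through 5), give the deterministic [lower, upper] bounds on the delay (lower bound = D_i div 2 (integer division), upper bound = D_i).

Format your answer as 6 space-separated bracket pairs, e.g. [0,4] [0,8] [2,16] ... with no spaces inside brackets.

Answer: [0,1] [1,3] [4,9] [13,27] [40,81] [60,120]

Derivation:
Computing bounds per retry:
  i=0: D_i=min(1*3^0,120)=1, bounds=[0,1]
  i=1: D_i=min(1*3^1,120)=3, bounds=[1,3]
  i=2: D_i=min(1*3^2,120)=9, bounds=[4,9]
  i=3: D_i=min(1*3^3,120)=27, bounds=[13,27]
  i=4: D_i=min(1*3^4,120)=81, bounds=[40,81]
  i=5: D_i=min(1*3^5,120)=120, bounds=[60,120]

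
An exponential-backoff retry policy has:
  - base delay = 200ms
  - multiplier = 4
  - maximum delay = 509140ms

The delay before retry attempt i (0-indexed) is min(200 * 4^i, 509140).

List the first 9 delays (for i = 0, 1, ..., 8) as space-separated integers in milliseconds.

Answer: 200 800 3200 12800 51200 204800 509140 509140 509140

Derivation:
Computing each delay:
  i=0: min(200*4^0, 509140) = 200
  i=1: min(200*4^1, 509140) = 800
  i=2: min(200*4^2, 509140) = 3200
  i=3: min(200*4^3, 509140) = 12800
  i=4: min(200*4^4, 509140) = 51200
  i=5: min(200*4^5, 509140) = 204800
  i=6: min(200*4^6, 509140) = 509140
  i=7: min(200*4^7, 509140) = 509140
  i=8: min(200*4^8, 509140) = 509140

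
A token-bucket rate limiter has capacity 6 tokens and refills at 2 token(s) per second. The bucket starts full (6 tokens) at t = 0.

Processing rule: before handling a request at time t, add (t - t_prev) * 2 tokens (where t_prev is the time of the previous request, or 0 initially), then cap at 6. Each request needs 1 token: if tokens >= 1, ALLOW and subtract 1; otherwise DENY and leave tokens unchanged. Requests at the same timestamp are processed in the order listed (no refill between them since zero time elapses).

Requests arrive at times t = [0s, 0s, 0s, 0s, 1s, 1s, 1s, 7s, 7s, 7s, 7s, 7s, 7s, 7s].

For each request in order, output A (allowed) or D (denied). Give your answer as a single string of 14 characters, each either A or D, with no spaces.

Simulating step by step:
  req#1 t=0s: ALLOW
  req#2 t=0s: ALLOW
  req#3 t=0s: ALLOW
  req#4 t=0s: ALLOW
  req#5 t=1s: ALLOW
  req#6 t=1s: ALLOW
  req#7 t=1s: ALLOW
  req#8 t=7s: ALLOW
  req#9 t=7s: ALLOW
  req#10 t=7s: ALLOW
  req#11 t=7s: ALLOW
  req#12 t=7s: ALLOW
  req#13 t=7s: ALLOW
  req#14 t=7s: DENY

Answer: AAAAAAAAAAAAAD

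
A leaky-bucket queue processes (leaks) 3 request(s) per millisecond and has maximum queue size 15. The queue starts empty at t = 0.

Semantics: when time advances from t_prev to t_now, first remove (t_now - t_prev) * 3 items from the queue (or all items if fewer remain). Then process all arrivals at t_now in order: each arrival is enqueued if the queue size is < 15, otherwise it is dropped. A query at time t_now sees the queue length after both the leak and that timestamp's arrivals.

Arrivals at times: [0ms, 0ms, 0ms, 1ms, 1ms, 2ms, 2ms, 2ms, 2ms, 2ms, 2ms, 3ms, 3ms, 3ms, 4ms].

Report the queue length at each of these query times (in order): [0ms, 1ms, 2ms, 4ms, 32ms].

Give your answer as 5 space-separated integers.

Queue lengths at query times:
  query t=0ms: backlog = 3
  query t=1ms: backlog = 2
  query t=2ms: backlog = 6
  query t=4ms: backlog = 4
  query t=32ms: backlog = 0

Answer: 3 2 6 4 0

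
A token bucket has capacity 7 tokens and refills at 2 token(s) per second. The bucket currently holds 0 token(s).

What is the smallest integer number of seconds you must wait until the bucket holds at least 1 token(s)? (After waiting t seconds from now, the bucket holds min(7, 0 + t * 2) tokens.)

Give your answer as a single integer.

Need 0 + t * 2 >= 1, so t >= 1/2.
Smallest integer t = ceil(1/2) = 1.

Answer: 1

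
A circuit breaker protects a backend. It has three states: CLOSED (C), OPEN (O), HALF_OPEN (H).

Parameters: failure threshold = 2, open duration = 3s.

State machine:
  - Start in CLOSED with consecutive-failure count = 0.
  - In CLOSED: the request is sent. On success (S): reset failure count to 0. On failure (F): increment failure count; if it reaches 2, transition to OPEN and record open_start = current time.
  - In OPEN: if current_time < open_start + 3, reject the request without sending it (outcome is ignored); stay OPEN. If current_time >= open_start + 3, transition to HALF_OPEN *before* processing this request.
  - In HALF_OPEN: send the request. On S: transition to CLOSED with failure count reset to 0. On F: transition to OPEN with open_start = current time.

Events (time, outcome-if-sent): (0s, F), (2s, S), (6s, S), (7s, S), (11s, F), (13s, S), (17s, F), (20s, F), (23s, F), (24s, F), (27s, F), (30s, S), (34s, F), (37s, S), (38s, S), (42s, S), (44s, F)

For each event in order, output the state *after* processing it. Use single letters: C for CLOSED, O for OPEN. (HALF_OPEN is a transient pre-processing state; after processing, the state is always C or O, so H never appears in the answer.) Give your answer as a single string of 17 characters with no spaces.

State after each event:
  event#1 t=0s outcome=F: state=CLOSED
  event#2 t=2s outcome=S: state=CLOSED
  event#3 t=6s outcome=S: state=CLOSED
  event#4 t=7s outcome=S: state=CLOSED
  event#5 t=11s outcome=F: state=CLOSED
  event#6 t=13s outcome=S: state=CLOSED
  event#7 t=17s outcome=F: state=CLOSED
  event#8 t=20s outcome=F: state=OPEN
  event#9 t=23s outcome=F: state=OPEN
  event#10 t=24s outcome=F: state=OPEN
  event#11 t=27s outcome=F: state=OPEN
  event#12 t=30s outcome=S: state=CLOSED
  event#13 t=34s outcome=F: state=CLOSED
  event#14 t=37s outcome=S: state=CLOSED
  event#15 t=38s outcome=S: state=CLOSED
  event#16 t=42s outcome=S: state=CLOSED
  event#17 t=44s outcome=F: state=CLOSED

Answer: CCCCCCCOOOOCCCCCC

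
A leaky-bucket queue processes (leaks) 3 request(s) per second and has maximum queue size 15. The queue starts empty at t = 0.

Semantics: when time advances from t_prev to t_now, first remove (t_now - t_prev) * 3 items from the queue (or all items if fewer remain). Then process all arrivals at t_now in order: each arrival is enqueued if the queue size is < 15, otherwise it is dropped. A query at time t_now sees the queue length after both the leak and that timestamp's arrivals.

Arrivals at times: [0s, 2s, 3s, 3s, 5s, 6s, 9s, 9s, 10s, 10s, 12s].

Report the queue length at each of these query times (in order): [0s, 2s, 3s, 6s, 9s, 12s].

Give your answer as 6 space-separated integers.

Answer: 1 1 2 1 2 1

Derivation:
Queue lengths at query times:
  query t=0s: backlog = 1
  query t=2s: backlog = 1
  query t=3s: backlog = 2
  query t=6s: backlog = 1
  query t=9s: backlog = 2
  query t=12s: backlog = 1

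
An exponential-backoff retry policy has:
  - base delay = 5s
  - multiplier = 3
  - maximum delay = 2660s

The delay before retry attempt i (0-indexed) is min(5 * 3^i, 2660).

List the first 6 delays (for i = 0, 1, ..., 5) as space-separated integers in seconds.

Answer: 5 15 45 135 405 1215

Derivation:
Computing each delay:
  i=0: min(5*3^0, 2660) = 5
  i=1: min(5*3^1, 2660) = 15
  i=2: min(5*3^2, 2660) = 45
  i=3: min(5*3^3, 2660) = 135
  i=4: min(5*3^4, 2660) = 405
  i=5: min(5*3^5, 2660) = 1215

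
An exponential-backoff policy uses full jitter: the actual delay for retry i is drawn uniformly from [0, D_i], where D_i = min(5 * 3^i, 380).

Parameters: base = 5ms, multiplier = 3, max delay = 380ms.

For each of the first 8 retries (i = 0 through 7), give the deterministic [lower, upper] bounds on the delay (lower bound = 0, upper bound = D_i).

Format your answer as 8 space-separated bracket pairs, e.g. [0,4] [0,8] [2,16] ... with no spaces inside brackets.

Computing bounds per retry:
  i=0: D_i=min(5*3^0,380)=5, bounds=[0,5]
  i=1: D_i=min(5*3^1,380)=15, bounds=[0,15]
  i=2: D_i=min(5*3^2,380)=45, bounds=[0,45]
  i=3: D_i=min(5*3^3,380)=135, bounds=[0,135]
  i=4: D_i=min(5*3^4,380)=380, bounds=[0,380]
  i=5: D_i=min(5*3^5,380)=380, bounds=[0,380]
  i=6: D_i=min(5*3^6,380)=380, bounds=[0,380]
  i=7: D_i=min(5*3^7,380)=380, bounds=[0,380]

Answer: [0,5] [0,15] [0,45] [0,135] [0,380] [0,380] [0,380] [0,380]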